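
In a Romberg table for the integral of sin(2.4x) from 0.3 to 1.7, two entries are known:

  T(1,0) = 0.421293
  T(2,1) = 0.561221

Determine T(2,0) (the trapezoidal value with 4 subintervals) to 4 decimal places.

0.5262

From T(2,1) = (4·T(2,0) − T(1,0))/3, solve for T(2,0):
4·T(2,0) = 3·0.561221 + 0.421293 = 2.104956
T(2,0) = 0.526239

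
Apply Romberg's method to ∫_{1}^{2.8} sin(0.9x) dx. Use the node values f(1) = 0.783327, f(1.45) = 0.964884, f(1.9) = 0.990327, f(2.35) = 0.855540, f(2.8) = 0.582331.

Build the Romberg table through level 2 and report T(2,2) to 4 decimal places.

1.5939

T(0,0) (trapezoid, 1 panel, h=1.8000): 1.229092
T(1,0) (trapezoid, 2 panels, h=0.9000): 1.505840
T(2,0) (trapezoid, 4 panels, h=0.4500): 1.572111
T(1,1) = 1.505840 + (1.505840 − 1.229092)/3 = 1.598089
T(2,1) = 1.572111 + (1.572111 − 1.505840)/3 = 1.594201
T(2,2) = 1.594201 + (1.594201 − 1.598089)/15 = 1.593942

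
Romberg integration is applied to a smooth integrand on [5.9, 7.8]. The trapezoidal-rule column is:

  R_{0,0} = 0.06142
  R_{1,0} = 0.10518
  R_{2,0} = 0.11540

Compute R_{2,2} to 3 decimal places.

Richardson extrapolation on the trapezoidal column (denominator 4−1=3):
R_{1,1} = (4·0.10518 − 0.06142) / 3 = 0.11977
R_{2,1} = (4·0.11540 − 0.10518) / 3 = 0.11881
R_{2,2} = 0.11881 + (0.11881 − 0.11977)/15 = 0.11875

0.119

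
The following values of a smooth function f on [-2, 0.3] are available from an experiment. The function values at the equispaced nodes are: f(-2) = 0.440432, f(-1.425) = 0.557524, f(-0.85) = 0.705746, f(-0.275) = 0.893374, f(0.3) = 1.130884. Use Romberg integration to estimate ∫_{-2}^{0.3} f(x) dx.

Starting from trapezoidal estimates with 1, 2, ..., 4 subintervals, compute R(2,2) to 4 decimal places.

1.6840

R(0,0) (trapezoid, 1 panel, h=2.3000): 1.807013
R(1,0) (trapezoid, 2 panels, h=1.1500): 1.715115
R(2,0) (trapezoid, 4 panels, h=0.5750): 1.691824
R(1,1) = 1.715115 + (1.715115 − 1.807013)/3 = 1.684482
R(2,1) = 1.691824 + (1.691824 − 1.715115)/3 = 1.684060
R(2,2) = 1.684060 + (1.684060 − 1.684482)/15 = 1.684032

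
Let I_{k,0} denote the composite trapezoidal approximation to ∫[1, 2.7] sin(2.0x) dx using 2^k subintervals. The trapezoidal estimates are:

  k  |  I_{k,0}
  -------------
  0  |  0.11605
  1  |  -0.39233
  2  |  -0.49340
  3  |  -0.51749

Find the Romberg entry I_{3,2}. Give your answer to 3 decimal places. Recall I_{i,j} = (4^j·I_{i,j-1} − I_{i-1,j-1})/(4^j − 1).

-0.525

Richardson extrapolation on the trapezoidal column (denominator 4−1=3):
I_{2,1} = -0.49340 + (-0.49340 − (-0.39233))/3 = -0.52709
I_{3,1} = -0.51749 + (-0.51749 − (-0.49340))/3 = -0.52552
I_{3,2} = -0.52552 + (-0.52552 − (-0.52709))/15 = -0.52542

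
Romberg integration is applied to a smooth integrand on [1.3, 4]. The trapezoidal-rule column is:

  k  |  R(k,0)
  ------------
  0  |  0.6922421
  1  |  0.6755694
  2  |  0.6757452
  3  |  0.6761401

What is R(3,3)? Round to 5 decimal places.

0.67630

Richardson extrapolation on the trapezoidal column (denominator 4−1=3):
R(1,1) = (4·0.6755694 − 0.6922421) / 3 = 0.6700118
R(2,1) = 0.6757452 + (0.6757452 − 0.6755694)/3 = 0.6758038
R(3,1) = (4·0.6761401 − 0.6757452) / 3 = 0.6762717
R(2,2) = 0.6758038 + (0.6758038 − 0.6700118)/15 = 0.6761899
R(3,2) = 0.6762717 + (0.6762717 − 0.6758038)/15 = 0.6763029
R(3,3) = 0.6763029 + (0.6763029 − 0.6761899)/63 = 0.6763047
(Column j=1 coincides with Simpson's rule on the same nodes.)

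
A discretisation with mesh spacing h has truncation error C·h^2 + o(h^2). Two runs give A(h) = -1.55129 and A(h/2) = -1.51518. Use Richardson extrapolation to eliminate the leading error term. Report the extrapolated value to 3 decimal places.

-1.503

Extrapolated value = (4·A(h/2) − A(h)) / (4 − 1)
= (4·(-1.51518) − (-1.55129)) / 3
= -4.50943 / 3 = -1.50314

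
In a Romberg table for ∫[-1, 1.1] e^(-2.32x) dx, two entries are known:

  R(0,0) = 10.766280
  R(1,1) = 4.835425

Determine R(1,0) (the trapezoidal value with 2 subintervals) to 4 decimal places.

6.3181

From R(1,1) = (4·R(1,0) − R(0,0))/3, solve for R(1,0):
4·R(1,0) = 3·4.835425 + 10.766280 = 25.272555
R(1,0) = 6.318139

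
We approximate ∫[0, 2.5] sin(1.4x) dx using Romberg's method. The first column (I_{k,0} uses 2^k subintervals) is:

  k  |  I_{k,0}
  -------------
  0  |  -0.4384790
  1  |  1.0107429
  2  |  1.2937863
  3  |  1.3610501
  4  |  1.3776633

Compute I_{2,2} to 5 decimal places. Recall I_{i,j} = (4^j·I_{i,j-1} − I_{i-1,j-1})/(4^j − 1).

1.38109

I_{1,1} = (4·1.0107429 − (-0.4384790)) / 3 = 1.4938169
I_{2,1} = 1.2937863 + (1.2937863 − 1.0107429)/3 = 1.3881341
I_{2,2} = (16·1.3881341 − 1.4938169) / 15 = 1.3810886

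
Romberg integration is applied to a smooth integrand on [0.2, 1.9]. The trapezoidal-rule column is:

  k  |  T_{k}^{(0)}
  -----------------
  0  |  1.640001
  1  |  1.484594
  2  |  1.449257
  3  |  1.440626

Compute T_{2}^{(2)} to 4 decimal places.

Richardson extrapolation on the trapezoidal column (denominator 4−1=3):
T_{1}^{(1)} = (4·1.484594 − 1.640001) / 3 = 1.432792
T_{2}^{(1)} = 1.449257 + (1.449257 − 1.484594)/3 = 1.437478
T_{2}^{(2)} = (16·1.437478 − 1.432792) / 15 = 1.437790

1.4378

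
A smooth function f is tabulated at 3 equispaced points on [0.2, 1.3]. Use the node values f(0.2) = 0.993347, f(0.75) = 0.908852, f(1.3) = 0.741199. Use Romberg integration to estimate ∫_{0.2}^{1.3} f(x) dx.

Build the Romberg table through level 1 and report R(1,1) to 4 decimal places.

0.9845

R(0,0) (trapezoid, 1 panel, h=1.1000): 0.954000
R(1,0) (trapezoid, 2 panels, h=0.5500): 0.976869
R(1,1) = 0.976869 + (0.976869 − 0.954000)/3 = 0.984492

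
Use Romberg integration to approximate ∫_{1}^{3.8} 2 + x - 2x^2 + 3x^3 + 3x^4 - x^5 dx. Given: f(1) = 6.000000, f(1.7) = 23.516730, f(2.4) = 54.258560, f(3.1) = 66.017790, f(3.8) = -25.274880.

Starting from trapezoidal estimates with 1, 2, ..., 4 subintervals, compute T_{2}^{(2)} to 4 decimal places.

105.1955

T_{0}^{(0)} (trapezoid, 1 panel, h=2.8000): -26.984832
T_{1}^{(0)} (trapezoid, 2 panels, h=1.4000): 62.469568
T_{2}^{(0)} (trapezoid, 4 panels, h=0.7000): 93.908948
T_{1}^{(1)} = 62.469568 + (62.469568 − (-26.984832))/3 = 92.287701
T_{2}^{(1)} = 93.908948 + (93.908948 − 62.469568)/3 = 104.388741
T_{2}^{(2)} = 104.388741 + (104.388741 − 92.287701)/15 = 105.195477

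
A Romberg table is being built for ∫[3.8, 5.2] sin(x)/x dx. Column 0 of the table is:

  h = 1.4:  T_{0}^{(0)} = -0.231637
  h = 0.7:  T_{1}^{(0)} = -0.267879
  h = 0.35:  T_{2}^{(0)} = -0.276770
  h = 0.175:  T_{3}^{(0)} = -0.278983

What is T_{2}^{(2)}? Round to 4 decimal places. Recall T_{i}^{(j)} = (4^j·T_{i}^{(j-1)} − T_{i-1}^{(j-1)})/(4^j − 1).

-0.2797

Richardson extrapolation on the trapezoidal column (denominator 4−1=3):
T_{1}^{(1)} = (4·(-0.267879) − (-0.231637)) / 3 = -0.279960
T_{2}^{(1)} = (4·(-0.276770) − (-0.267879)) / 3 = -0.279734
T_{2}^{(2)} = (16·(-0.279734) − (-0.279960)) / 15 = -0.279719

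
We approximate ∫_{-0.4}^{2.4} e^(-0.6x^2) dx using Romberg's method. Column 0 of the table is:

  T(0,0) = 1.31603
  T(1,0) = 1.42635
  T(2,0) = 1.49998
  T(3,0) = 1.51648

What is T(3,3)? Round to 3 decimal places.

T(1,1) = 1.42635 + (1.42635 − 1.31603)/3 = 1.46312
T(2,1) = (4·1.49998 − 1.42635) / 3 = 1.52452
T(3,1) = 1.51648 + (1.51648 − 1.49998)/3 = 1.52198
T(2,2) = (16·1.52452 − 1.46312) / 15 = 1.52861
T(3,2) = 1.52198 + (1.52198 − 1.52452)/15 = 1.52181
T(3,3) = (64·1.52181 − 1.52861) / 63 = 1.52170
(Column j=1 coincides with Simpson's rule on the same nodes.)

1.522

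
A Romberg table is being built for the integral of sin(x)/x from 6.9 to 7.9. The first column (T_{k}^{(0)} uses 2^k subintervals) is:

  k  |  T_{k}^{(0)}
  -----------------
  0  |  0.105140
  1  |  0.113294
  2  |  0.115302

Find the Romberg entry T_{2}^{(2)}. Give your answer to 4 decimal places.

Richardson extrapolation on the trapezoidal column (denominator 4−1=3):
T_{1}^{(1)} = 0.113294 + (0.113294 − 0.105140)/3 = 0.116012
T_{2}^{(1)} = 0.115302 + (0.115302 − 0.113294)/3 = 0.115971
T_{2}^{(2)} = (16·0.115971 − 0.116012) / 15 = 0.115968

0.1160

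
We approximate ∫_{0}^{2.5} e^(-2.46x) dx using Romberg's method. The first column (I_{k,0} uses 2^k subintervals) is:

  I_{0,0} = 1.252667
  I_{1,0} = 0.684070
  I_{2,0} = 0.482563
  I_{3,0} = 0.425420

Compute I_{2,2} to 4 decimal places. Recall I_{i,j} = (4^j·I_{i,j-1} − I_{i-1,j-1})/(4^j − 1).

Richardson extrapolation on the trapezoidal column (denominator 4−1=3):
I_{1,1} = (4·0.684070 − 1.252667) / 3 = 0.494538
I_{2,1} = (4·0.482563 − 0.684070) / 3 = 0.415394
I_{2,2} = 0.415394 + (0.415394 − 0.494538)/15 = 0.410118

0.4101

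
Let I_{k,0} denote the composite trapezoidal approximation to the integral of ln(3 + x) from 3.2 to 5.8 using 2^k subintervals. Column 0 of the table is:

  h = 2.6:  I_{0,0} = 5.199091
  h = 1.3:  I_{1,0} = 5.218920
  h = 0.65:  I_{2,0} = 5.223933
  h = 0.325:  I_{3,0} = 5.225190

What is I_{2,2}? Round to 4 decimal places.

Richardson extrapolation on the trapezoidal column (denominator 4−1=3):
I_{1,1} = 5.218920 + (5.218920 − 5.199091)/3 = 5.225530
I_{2,1} = (4·5.223933 − 5.218920) / 3 = 5.225604
I_{2,2} = (16·5.225604 − 5.225530) / 15 = 5.225609

5.2256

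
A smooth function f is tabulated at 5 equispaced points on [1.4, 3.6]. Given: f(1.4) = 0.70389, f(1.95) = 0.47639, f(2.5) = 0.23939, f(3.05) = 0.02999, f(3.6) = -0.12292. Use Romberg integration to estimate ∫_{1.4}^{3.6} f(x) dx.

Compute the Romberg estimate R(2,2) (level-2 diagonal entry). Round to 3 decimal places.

0.566

R(0,0) (trapezoid, 1 panel, h=2.2000): 0.63907
R(1,0) (trapezoid, 2 panels, h=1.1000): 0.58286
R(2,0) (trapezoid, 4 panels, h=0.5500): 0.56994
R(1,1) = 0.58286 + (0.58286 − 0.63907)/3 = 0.56412
R(2,1) = 0.56994 + (0.56994 − 0.58286)/3 = 0.56563
R(2,2) = 0.56563 + (0.56563 − 0.56412)/15 = 0.56573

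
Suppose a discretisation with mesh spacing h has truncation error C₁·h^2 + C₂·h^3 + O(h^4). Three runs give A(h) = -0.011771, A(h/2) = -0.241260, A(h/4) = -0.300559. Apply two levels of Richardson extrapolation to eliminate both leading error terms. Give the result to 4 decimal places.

First eliminate the h^2 term (factor 2^2 = 4):
  B₁ = (4·(-0.241260) − (-0.011771))/3 = -0.317756
  B₂ = (4·(-0.300559) − (-0.241260))/3 = -0.320325
Then eliminate the h^3 term (factor 2^3 = 8):
  (8·(-0.320325) − (-0.317756))/7 = -0.320692

-0.3207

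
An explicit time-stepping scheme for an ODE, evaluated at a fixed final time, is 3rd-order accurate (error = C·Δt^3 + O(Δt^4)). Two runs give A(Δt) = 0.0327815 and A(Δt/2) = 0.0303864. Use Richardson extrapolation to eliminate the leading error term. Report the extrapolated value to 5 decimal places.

Extrapolated value = (8·A(Δt/2) − A(Δt)) / (8 − 1)
= (8·0.0303864 − 0.0327815) / 7
= 0.2103097 / 7 = 0.0300442

0.03004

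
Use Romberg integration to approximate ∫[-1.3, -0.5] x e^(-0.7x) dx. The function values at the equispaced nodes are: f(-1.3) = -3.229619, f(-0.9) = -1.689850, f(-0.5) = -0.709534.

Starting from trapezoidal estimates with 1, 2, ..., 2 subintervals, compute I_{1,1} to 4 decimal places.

I_{0,0} (trapezoid, 1 panel, h=0.8000): -1.575661
I_{1,0} (trapezoid, 2 panels, h=0.4000): -1.463771
I_{1,1} = -1.463771 + (-1.463771 − (-1.575661))/3 = -1.426474

-1.4265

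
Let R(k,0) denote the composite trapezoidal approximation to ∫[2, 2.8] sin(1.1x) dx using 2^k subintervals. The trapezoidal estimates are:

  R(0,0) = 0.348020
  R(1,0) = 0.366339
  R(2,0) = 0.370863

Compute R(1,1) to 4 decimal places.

R(1,1) = (4·0.366339 − 0.348020) / 3 = 0.372445

0.3724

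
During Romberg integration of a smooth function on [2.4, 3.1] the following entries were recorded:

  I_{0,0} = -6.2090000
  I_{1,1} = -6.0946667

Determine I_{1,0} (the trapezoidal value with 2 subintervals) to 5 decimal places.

-6.12325

From I_{1,1} = (4·I_{1,0} − I_{0,0})/3, solve for I_{1,0}:
4·I_{1,0} = 3·(-6.0946667) + (-6.2090000) = -24.4930001
I_{1,0} = -6.1232500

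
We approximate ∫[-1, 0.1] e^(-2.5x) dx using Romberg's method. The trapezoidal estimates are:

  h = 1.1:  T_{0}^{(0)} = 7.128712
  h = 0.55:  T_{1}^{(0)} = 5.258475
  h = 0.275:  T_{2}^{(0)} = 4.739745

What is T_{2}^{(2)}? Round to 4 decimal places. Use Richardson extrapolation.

Richardson extrapolation on the trapezoidal column (denominator 4−1=3):
T_{1}^{(1)} = 5.258475 + (5.258475 − 7.128712)/3 = 4.635063
T_{2}^{(1)} = (4·4.739745 − 5.258475) / 3 = 4.566835
T_{2}^{(2)} = (16·4.566835 − 4.635063) / 15 = 4.562286

4.5623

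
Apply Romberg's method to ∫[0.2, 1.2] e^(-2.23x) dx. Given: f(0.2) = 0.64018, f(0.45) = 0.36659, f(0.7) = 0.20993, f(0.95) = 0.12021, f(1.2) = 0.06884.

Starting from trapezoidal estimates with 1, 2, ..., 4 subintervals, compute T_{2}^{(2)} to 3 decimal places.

T_{0}^{(0)} (trapezoid, 1 panel, h=1.0000): 0.35451
T_{1}^{(0)} (trapezoid, 2 panels, h=0.5000): 0.28222
T_{2}^{(0)} (trapezoid, 4 panels, h=0.2500): 0.26281
T_{1}^{(1)} = 0.28222 + (0.28222 − 0.35451)/3 = 0.25812
T_{2}^{(1)} = 0.26281 + (0.26281 − 0.28222)/3 = 0.25634
T_{2}^{(2)} = 0.25634 + (0.25634 − 0.25812)/15 = 0.25622

0.256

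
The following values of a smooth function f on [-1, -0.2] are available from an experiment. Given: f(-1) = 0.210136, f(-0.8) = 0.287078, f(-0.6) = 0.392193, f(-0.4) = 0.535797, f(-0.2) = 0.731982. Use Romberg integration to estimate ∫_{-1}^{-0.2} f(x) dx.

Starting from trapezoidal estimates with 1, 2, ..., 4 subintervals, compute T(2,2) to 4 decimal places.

0.3345

T(0,0) (trapezoid, 1 panel, h=0.8000): 0.376847
T(1,0) (trapezoid, 2 panels, h=0.4000): 0.345301
T(2,0) (trapezoid, 4 panels, h=0.2000): 0.337225
T(1,1) = 0.345301 + (0.345301 − 0.376847)/3 = 0.334786
T(2,1) = 0.337225 + (0.337225 − 0.345301)/3 = 0.334533
T(2,2) = 0.334533 + (0.334533 − 0.334786)/15 = 0.334516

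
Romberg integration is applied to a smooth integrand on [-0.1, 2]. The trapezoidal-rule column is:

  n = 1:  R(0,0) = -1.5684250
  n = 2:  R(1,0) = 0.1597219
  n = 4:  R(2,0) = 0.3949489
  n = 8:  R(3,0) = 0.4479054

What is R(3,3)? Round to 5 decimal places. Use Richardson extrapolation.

Richardson extrapolation on the trapezoidal column (denominator 4−1=3):
R(1,1) = (4·0.1597219 − (-1.5684250)) / 3 = 0.7357709
R(2,1) = 0.3949489 + (0.3949489 − 0.1597219)/3 = 0.4733579
R(3,1) = 0.4479054 + (0.4479054 − 0.3949489)/3 = 0.4655576
R(2,2) = 0.4733579 + (0.4733579 − 0.7357709)/15 = 0.4558637
R(3,2) = (16·0.4655576 − 0.4733579) / 15 = 0.4650376
R(3,3) = (64·0.4650376 − 0.4558637) / 63 = 0.4651832
(Column j=1 coincides with Simpson's rule on the same nodes.)

0.46518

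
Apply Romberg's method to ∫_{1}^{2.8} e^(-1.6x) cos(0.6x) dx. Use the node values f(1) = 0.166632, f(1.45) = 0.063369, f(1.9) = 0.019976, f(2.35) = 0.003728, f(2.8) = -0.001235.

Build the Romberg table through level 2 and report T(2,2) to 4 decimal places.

T(0,0) (trapezoid, 1 panel, h=1.8000): 0.148857
T(1,0) (trapezoid, 2 panels, h=0.9000): 0.092407
T(2,0) (trapezoid, 4 panels, h=0.4500): 0.076397
T(1,1) = 0.092407 + (0.092407 − 0.148857)/3 = 0.073590
T(2,1) = 0.076397 + (0.076397 − 0.092407)/3 = 0.071060
T(2,2) = 0.071060 + (0.071060 − 0.073590)/15 = 0.070891

0.0709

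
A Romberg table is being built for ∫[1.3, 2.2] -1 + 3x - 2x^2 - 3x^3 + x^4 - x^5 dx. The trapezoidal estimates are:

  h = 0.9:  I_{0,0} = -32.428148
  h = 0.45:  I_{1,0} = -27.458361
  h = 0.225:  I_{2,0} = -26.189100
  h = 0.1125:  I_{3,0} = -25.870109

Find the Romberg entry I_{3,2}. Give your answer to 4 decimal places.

Richardson extrapolation on the trapezoidal column (denominator 4−1=3):
I_{2,1} = (4·(-26.189100) − (-27.458361)) / 3 = -25.766013
I_{3,1} = (4·(-25.870109) − (-26.189100)) / 3 = -25.763779
I_{3,2} = -25.763779 + (-25.763779 − (-25.766013))/15 = -25.763630

-25.7636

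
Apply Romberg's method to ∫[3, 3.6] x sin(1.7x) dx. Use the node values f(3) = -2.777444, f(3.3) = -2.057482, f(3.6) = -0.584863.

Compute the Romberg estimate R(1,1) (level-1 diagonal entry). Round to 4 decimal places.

-1.1592

R(0,0) (trapezoid, 1 panel, h=0.6000): -1.008692
R(1,0) (trapezoid, 2 panels, h=0.3000): -1.121591
R(1,1) = -1.121591 + (-1.121591 − (-1.008692))/3 = -1.159224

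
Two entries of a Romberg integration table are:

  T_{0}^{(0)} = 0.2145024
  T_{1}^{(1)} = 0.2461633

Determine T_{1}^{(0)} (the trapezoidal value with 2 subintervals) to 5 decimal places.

From T_{1}^{(1)} = (4·T_{1}^{(0)} − T_{0}^{(0)})/3, solve for T_{1}^{(0)}:
4·T_{1}^{(0)} = 3·0.2461633 + 0.2145024 = 0.9529923
T_{1}^{(0)} = 0.2382481

0.23825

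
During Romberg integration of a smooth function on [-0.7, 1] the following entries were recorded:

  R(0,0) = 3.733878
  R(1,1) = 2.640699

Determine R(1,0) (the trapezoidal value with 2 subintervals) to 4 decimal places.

From R(1,1) = (4·R(1,0) − R(0,0))/3, solve for R(1,0):
4·R(1,0) = 3·2.640699 + 3.733878 = 11.655975
R(1,0) = 2.913994

2.9140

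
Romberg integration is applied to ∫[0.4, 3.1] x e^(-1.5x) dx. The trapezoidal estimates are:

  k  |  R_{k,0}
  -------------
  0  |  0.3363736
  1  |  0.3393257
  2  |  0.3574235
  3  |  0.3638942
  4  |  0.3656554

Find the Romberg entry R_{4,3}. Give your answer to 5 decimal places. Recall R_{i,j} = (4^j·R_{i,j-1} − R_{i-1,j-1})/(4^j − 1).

R_{2,1} = (4·0.3574235 − 0.3393257) / 3 = 0.3634561
R_{3,1} = 0.3638942 + (0.3638942 − 0.3574235)/3 = 0.3660511
R_{4,1} = (4·0.3656554 − 0.3638942) / 3 = 0.3662425
R_{3,2} = (16·0.3660511 − 0.3634561) / 15 = 0.3662241
R_{4,2} = 0.3662425 + (0.3662425 − 0.3660511)/15 = 0.3662553
R_{4,3} = 0.3662553 + (0.3662553 − 0.3662241)/63 = 0.3662558

0.36626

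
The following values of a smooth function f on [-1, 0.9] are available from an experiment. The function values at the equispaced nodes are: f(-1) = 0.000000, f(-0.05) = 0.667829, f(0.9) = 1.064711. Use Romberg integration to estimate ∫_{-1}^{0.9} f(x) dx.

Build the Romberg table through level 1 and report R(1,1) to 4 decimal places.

1.1831

R(0,0) (trapezoid, 1 panel, h=1.9000): 1.011475
R(1,0) (trapezoid, 2 panels, h=0.9500): 1.140175
R(1,1) = 1.140175 + (1.140175 − 1.011475)/3 = 1.183075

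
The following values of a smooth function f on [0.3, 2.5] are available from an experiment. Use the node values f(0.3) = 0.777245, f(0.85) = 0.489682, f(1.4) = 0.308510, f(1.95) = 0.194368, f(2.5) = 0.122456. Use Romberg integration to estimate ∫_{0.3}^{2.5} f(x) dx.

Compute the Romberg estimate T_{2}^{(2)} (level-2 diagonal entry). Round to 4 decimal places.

0.7795

T_{0}^{(0)} (trapezoid, 1 panel, h=2.2000): 0.989671
T_{1}^{(0)} (trapezoid, 2 panels, h=1.1000): 0.834197
T_{2}^{(0)} (trapezoid, 4 panels, h=0.5500): 0.793326
T_{1}^{(1)} = 0.834197 + (0.834197 − 0.989671)/3 = 0.782372
T_{2}^{(1)} = 0.793326 + (0.793326 − 0.834197)/3 = 0.779702
T_{2}^{(2)} = 0.779702 + (0.779702 − 0.782372)/15 = 0.779524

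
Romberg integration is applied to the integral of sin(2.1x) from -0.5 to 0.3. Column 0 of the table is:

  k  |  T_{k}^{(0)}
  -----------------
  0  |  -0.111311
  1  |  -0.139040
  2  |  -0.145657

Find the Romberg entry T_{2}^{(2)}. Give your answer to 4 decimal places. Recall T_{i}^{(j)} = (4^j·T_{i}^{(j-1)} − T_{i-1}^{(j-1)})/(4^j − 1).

T_{1}^{(1)} = -0.139040 + (-0.139040 − (-0.111311))/3 = -0.148283
T_{2}^{(1)} = (4·(-0.145657) − (-0.139040)) / 3 = -0.147863
T_{2}^{(2)} = -0.147863 + (-0.147863 − (-0.148283))/15 = -0.147835

-0.1478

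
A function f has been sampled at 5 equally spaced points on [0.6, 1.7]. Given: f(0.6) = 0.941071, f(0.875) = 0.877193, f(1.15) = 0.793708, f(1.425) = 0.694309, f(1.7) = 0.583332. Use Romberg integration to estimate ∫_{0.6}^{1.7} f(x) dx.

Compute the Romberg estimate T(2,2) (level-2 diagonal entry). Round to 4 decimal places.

T(0,0) (trapezoid, 1 panel, h=1.1000): 0.838422
T(1,0) (trapezoid, 2 panels, h=0.5500): 0.855750
T(2,0) (trapezoid, 4 panels, h=0.2750): 0.860038
T(1,1) = 0.855750 + (0.855750 − 0.838422)/3 = 0.861526
T(2,1) = 0.860038 + (0.860038 − 0.855750)/3 = 0.861467
T(2,2) = 0.861467 + (0.861467 − 0.861526)/15 = 0.861463

0.8615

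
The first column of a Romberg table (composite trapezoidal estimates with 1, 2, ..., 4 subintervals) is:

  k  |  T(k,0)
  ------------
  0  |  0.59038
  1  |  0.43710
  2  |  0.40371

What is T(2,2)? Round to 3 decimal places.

0.393

Richardson extrapolation on the trapezoidal column (denominator 4−1=3):
T(1,1) = 0.43710 + (0.43710 − 0.59038)/3 = 0.38601
T(2,1) = 0.40371 + (0.40371 − 0.43710)/3 = 0.39258
T(2,2) = 0.39258 + (0.39258 − 0.38601)/15 = 0.39302
(Column j=1 coincides with Simpson's rule on the same nodes.)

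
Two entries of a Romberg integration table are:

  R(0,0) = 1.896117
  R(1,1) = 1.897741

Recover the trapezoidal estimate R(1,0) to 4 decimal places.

From R(1,1) = (4·R(1,0) − R(0,0))/3, solve for R(1,0):
4·R(1,0) = 3·1.897741 + 1.896117 = 7.589340
R(1,0) = 1.897335

1.8973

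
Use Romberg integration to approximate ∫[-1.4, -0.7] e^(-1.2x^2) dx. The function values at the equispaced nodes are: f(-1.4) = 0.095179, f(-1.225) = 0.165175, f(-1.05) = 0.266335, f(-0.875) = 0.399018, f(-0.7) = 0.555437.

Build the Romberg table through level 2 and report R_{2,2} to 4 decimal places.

R_{0,0} (trapezoid, 1 panel, h=0.7000): 0.227716
R_{1,0} (trapezoid, 2 panels, h=0.3500): 0.207075
R_{2,0} (trapezoid, 4 panels, h=0.1750): 0.202271
R_{1,1} = 0.207075 + (0.207075 − 0.227716)/3 = 0.200195
R_{2,1} = 0.202271 + (0.202271 − 0.207075)/3 = 0.200670
R_{2,2} = 0.200670 + (0.200670 − 0.200195)/15 = 0.200702

0.2007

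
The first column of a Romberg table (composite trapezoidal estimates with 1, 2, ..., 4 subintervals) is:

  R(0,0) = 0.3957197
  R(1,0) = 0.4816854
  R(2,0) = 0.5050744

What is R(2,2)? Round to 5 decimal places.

R(1,1) = (4·0.4816854 − 0.3957197) / 3 = 0.5103406
R(2,1) = 0.5050744 + (0.5050744 − 0.4816854)/3 = 0.5128707
R(2,2) = 0.5128707 + (0.5128707 − 0.5103406)/15 = 0.5130394
(Column j=1 coincides with Simpson's rule on the same nodes.)

0.51304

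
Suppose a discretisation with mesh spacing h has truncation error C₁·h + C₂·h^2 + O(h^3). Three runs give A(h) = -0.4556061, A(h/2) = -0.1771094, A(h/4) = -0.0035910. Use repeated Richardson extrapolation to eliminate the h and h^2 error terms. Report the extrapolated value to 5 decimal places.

0.19277

First eliminate the h term (factor 2^1 = 2):
  B₁ = (2·(-0.1771094) − (-0.4556061))/1 = 0.1013873
  B₂ = (2·(-0.0035910) − (-0.1771094))/1 = 0.1699274
Then eliminate the h^2 term (factor 2^2 = 4):
  (4·0.1699274 − 0.1013873)/3 = 0.1927741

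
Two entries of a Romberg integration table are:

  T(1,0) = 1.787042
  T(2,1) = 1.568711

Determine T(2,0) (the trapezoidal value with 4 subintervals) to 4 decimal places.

From T(2,1) = (4·T(2,0) − T(1,0))/3, solve for T(2,0):
4·T(2,0) = 3·1.568711 + 1.787042 = 6.493175
T(2,0) = 1.623294

1.6233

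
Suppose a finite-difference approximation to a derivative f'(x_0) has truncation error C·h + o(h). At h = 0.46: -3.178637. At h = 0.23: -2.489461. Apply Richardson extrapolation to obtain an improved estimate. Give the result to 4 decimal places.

The leading error scales as h; refining by a factor of 2 reduces it by 2^1 = 2.
Extrapolated value = (2·A(h/2) − A(h)) / (2 − 1)
= (2·(-2.489461) − (-3.178637)) / 1
= -1.800285 / 1 = -1.800285

-1.8003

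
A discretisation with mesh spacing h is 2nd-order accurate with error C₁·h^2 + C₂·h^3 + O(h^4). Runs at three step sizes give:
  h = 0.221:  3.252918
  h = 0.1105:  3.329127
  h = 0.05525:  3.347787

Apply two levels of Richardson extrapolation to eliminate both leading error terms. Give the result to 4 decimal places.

First eliminate the h^2 term (factor 2^2 = 4):
  B₁ = (4·3.329127 − 3.252918)/3 = 3.354530
  B₂ = (4·3.347787 − 3.329127)/3 = 3.354007
Then eliminate the h^3 term (factor 2^3 = 8):
  (8·3.354007 − 3.354530)/7 = 3.353932

3.3539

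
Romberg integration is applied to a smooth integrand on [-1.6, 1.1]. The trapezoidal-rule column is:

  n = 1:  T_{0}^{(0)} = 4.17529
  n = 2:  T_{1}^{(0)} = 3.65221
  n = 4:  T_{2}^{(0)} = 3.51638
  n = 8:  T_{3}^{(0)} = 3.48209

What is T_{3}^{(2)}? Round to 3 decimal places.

T_{2}^{(1)} = 3.51638 + (3.51638 − 3.65221)/3 = 3.47110
T_{3}^{(1)} = (4·3.48209 − 3.51638) / 3 = 3.47066
T_{3}^{(2)} = (16·3.47066 − 3.47110) / 15 = 3.47063

3.471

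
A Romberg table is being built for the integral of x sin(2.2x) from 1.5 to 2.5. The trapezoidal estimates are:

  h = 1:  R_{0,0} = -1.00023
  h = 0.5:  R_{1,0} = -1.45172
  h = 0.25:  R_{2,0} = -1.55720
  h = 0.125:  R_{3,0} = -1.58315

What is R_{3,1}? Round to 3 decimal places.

-1.592

Richardson extrapolation on the trapezoidal column (denominator 4−1=3):
R_{3,1} = (4·(-1.58315) − (-1.55720)) / 3 = -1.59180
(Column j=1 coincides with Simpson's rule on the same nodes.)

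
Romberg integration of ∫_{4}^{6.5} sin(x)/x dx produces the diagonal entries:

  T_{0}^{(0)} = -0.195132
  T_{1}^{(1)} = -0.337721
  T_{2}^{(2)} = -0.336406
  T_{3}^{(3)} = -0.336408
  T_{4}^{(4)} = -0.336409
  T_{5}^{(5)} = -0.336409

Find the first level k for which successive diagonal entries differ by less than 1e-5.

k = 3

|T_{1}^{(1)} − T_{0}^{(0)}| = 0.142589 ≥ 1e-5
|T_{2}^{(2)} − T_{1}^{(1)}| = 0.001315 ≥ 1e-5
|T_{3}^{(3)} − T_{2}^{(2)}| = 0.000002 < 1e-5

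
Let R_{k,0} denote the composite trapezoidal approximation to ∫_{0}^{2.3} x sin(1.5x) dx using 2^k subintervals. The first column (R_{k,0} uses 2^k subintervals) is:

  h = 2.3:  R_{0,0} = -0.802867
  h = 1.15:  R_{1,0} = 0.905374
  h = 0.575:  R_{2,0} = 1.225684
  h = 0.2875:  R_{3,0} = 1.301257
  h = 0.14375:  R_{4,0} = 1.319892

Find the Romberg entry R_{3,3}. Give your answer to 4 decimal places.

1.3261

Richardson extrapolation on the trapezoidal column (denominator 4−1=3):
R_{1,1} = (4·0.905374 − (-0.802867)) / 3 = 1.474788
R_{2,1} = 1.225684 + (1.225684 − 0.905374)/3 = 1.332454
R_{3,1} = (4·1.301257 − 1.225684) / 3 = 1.326448
R_{2,2} = (16·1.332454 − 1.474788) / 15 = 1.322965
R_{3,2} = 1.326448 + (1.326448 − 1.332454)/15 = 1.326048
R_{3,3} = (64·1.326048 − 1.322965) / 63 = 1.326097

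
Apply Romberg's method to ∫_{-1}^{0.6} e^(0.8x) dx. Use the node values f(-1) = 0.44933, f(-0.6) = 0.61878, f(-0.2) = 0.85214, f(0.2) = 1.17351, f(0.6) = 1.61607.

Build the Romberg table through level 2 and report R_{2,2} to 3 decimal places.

R_{0,0} (trapezoid, 1 panel, h=1.6000): 1.65232
R_{1,0} (trapezoid, 2 panels, h=0.8000): 1.50787
R_{2,0} (trapezoid, 4 panels, h=0.4000): 1.47085
R_{1,1} = 1.50787 + (1.50787 − 1.65232)/3 = 1.45972
R_{2,1} = 1.47085 + (1.47085 − 1.50787)/3 = 1.45851
R_{2,2} = 1.45851 + (1.45851 − 1.45972)/15 = 1.45843

1.458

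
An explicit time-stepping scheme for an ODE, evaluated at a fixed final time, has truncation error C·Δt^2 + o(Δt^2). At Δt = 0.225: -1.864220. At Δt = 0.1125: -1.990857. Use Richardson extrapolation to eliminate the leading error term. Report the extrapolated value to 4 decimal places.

-2.0331

The leading error scales as Δt^2; refining by a factor of 2 reduces it by 2^2 = 4.
Extrapolated value = (4·A(Δt/2) − A(Δt)) / (4 − 1)
= (4·(-1.990857) − (-1.864220)) / 3
= -6.099208 / 3 = -2.033069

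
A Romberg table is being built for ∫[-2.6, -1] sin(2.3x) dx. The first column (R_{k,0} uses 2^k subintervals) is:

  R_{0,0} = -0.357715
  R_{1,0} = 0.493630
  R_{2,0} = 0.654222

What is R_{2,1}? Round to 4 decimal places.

Richardson extrapolation on the trapezoidal column (denominator 4−1=3):
R_{2,1} = 0.654222 + (0.654222 − 0.493630)/3 = 0.707753

0.7078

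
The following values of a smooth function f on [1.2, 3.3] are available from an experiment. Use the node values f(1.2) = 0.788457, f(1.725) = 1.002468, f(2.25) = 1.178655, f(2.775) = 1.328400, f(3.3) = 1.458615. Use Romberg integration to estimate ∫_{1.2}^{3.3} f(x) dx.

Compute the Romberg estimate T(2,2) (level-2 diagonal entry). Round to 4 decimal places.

T(0,0) (trapezoid, 1 panel, h=2.1000): 2.359426
T(1,0) (trapezoid, 2 panels, h=1.0500): 2.417301
T(2,0) (trapezoid, 4 panels, h=0.5250): 2.432356
T(1,1) = 2.417301 + (2.417301 − 2.359426)/3 = 2.436593
T(2,1) = 2.432356 + (2.432356 − 2.417301)/3 = 2.437374
T(2,2) = 2.437374 + (2.437374 − 2.436593)/15 = 2.437426

2.4374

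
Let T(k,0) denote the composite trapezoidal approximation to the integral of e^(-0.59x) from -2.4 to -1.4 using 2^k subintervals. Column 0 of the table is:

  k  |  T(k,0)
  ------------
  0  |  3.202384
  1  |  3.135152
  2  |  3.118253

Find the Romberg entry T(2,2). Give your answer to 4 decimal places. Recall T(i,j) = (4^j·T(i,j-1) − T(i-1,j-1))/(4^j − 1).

3.1126

T(1,1) = (4·3.135152 − 3.202384) / 3 = 3.112741
T(2,1) = (4·3.118253 − 3.135152) / 3 = 3.112620
T(2,2) = (16·3.112620 − 3.112741) / 15 = 3.112612
(Column j=1 coincides with Simpson's rule on the same nodes.)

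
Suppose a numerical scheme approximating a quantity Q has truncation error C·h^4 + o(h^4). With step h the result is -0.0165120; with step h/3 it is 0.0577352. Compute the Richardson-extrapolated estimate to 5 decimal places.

0.05866

Extrapolated value = (81·A(h/3) − A(h)) / (81 − 1)
= (81·0.0577352 − (-0.0165120)) / 80
= 4.6930632 / 80 = 0.0586633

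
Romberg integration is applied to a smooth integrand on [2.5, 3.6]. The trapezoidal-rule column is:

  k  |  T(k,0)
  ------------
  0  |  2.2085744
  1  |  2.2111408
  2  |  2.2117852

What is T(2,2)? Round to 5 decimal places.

T(1,1) = 2.2111408 + (2.2111408 − 2.2085744)/3 = 2.2119963
T(2,1) = 2.2117852 + (2.2117852 − 2.2111408)/3 = 2.2120000
T(2,2) = (16·2.2120000 − 2.2119963) / 15 = 2.2120002

2.21200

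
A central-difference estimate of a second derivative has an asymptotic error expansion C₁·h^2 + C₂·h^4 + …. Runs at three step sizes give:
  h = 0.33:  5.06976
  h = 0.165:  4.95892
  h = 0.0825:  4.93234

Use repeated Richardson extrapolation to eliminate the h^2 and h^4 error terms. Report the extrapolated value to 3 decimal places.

4.924

First eliminate the h^2 term (factor 2^2 = 4):
  B₁ = (4·4.95892 − 5.06976)/3 = 4.92197
  B₂ = (4·4.93234 − 4.95892)/3 = 4.92348
Then eliminate the h^4 term (factor 2^4 = 16):
  (16·4.92348 − 4.92197)/15 = 4.92358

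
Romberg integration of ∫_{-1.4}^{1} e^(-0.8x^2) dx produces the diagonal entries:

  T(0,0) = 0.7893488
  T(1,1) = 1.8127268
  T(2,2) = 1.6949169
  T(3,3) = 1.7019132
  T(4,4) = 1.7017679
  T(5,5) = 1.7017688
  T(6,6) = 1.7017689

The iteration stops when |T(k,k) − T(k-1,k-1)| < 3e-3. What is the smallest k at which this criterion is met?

k = 4

|T(1,1) − T(0,0)| = 1.0233780 ≥ 3e-3
|T(2,2) − T(1,1)| = 0.1178099 ≥ 3e-3
|T(3,3) − T(2,2)| = 0.0069963 ≥ 3e-3
|T(4,4) − T(3,3)| = 0.0001453 < 3e-3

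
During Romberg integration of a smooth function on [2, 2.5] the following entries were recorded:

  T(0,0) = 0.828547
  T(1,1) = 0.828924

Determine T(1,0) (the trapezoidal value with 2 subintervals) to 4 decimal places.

0.8288

From T(1,1) = (4·T(1,0) − T(0,0))/3, solve for T(1,0):
4·T(1,0) = 3·0.828924 + 0.828547 = 3.315319
T(1,0) = 0.828830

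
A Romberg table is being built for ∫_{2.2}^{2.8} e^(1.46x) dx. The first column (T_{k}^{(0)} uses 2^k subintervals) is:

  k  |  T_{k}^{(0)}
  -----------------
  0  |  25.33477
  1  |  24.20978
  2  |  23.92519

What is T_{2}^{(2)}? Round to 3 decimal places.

23.830

Richardson extrapolation on the trapezoidal column (denominator 4−1=3):
T_{1}^{(1)} = (4·24.20978 − 25.33477) / 3 = 23.83478
T_{2}^{(1)} = (4·23.92519 − 24.20978) / 3 = 23.83033
T_{2}^{(2)} = 23.83033 + (23.83033 − 23.83478)/15 = 23.83003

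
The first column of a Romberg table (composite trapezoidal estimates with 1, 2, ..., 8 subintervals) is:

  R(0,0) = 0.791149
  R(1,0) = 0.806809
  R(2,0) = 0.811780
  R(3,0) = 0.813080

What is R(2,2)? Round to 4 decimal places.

Richardson extrapolation on the trapezoidal column (denominator 4−1=3):
R(1,1) = (4·0.806809 − 0.791149) / 3 = 0.812029
R(2,1) = 0.811780 + (0.811780 − 0.806809)/3 = 0.813437
R(2,2) = 0.813437 + (0.813437 − 0.812029)/15 = 0.813531

0.8135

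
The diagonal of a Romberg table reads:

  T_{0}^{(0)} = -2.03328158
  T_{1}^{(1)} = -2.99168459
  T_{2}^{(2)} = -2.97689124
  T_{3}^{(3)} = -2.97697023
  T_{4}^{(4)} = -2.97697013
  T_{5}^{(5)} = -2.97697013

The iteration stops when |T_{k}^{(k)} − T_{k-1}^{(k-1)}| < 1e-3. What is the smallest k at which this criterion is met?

|T_{1}^{(1)} − T_{0}^{(0)}| = 0.95840301 ≥ 1e-3
|T_{2}^{(2)} − T_{1}^{(1)}| = 0.01479335 ≥ 1e-3
|T_{3}^{(3)} − T_{2}^{(2)}| = 0.00007899 < 1e-3

k = 3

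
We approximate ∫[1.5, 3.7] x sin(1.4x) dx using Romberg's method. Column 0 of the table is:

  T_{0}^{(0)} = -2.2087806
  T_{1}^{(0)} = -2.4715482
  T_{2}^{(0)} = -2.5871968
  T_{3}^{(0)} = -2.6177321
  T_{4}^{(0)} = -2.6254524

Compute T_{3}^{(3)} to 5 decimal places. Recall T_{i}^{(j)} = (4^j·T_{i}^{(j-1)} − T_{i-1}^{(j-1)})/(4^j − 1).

-2.62802

Richardson extrapolation on the trapezoidal column (denominator 4−1=3):
T_{1}^{(1)} = (4·(-2.4715482) − (-2.2087806)) / 3 = -2.5591374
T_{2}^{(1)} = -2.5871968 + (-2.5871968 − (-2.4715482))/3 = -2.6257463
T_{3}^{(1)} = -2.6177321 + (-2.6177321 − (-2.5871968))/3 = -2.6279105
T_{2}^{(2)} = -2.6257463 + (-2.6257463 − (-2.5591374))/15 = -2.6301869
T_{3}^{(2)} = -2.6279105 + (-2.6279105 − (-2.6257463))/15 = -2.6280548
T_{3}^{(3)} = (64·(-2.6280548) − (-2.6301869)) / 63 = -2.6280210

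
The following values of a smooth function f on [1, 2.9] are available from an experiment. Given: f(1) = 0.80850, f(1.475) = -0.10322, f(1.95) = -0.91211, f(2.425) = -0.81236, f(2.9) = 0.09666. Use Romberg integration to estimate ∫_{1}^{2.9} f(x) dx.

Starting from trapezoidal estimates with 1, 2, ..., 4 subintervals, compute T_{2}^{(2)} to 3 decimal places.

-0.716

T_{0}^{(0)} (trapezoid, 1 panel, h=1.9000): 0.85990
T_{1}^{(0)} (trapezoid, 2 panels, h=0.9500): -0.43655
T_{2}^{(0)} (trapezoid, 4 panels, h=0.4750): -0.65318
T_{1}^{(1)} = -0.43655 + (-0.43655 − 0.85990)/3 = -0.86870
T_{2}^{(1)} = -0.65318 + (-0.65318 − (-0.43655))/3 = -0.72539
T_{2}^{(2)} = -0.72539 + (-0.72539 − (-0.86870))/15 = -0.71584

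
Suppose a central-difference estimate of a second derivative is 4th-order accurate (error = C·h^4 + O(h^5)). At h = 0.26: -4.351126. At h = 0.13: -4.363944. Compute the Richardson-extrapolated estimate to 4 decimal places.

-4.3648

Extrapolated value = (16·A(h/2) − A(h)) / (16 − 1)
= (16·(-4.363944) − (-4.351126)) / 15
= -65.471978 / 15 = -4.364799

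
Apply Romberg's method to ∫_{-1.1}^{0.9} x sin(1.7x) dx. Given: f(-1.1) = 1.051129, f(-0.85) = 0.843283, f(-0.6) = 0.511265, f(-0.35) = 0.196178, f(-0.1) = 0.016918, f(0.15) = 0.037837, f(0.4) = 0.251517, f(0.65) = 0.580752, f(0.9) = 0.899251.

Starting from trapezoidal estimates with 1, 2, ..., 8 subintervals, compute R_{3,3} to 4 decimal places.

0.8455

R_{0,0} (trapezoid, 1 panel, h=2.0000): 1.950380
R_{1,0} (trapezoid, 2 panels, h=1.0000): 0.992108
R_{2,0} (trapezoid, 4 panels, h=0.5000): 0.877445
R_{3,0} (trapezoid, 8 panels, h=0.2500): 0.853235
R_{1,1} = 0.992108 + (0.992108 − 1.950380)/3 = 0.672684
R_{2,1} = 0.877445 + (0.877445 − 0.992108)/3 = 0.839224
R_{3,1} = 0.853235 + (0.853235 − 0.877445)/3 = 0.845165
R_{2,2} = 0.839224 + (0.839224 − 0.672684)/15 = 0.850327
R_{3,2} = 0.845165 + (0.845165 − 0.839224)/15 = 0.845561
R_{3,3} = 0.845561 + (0.845561 − 0.850327)/63 = 0.845485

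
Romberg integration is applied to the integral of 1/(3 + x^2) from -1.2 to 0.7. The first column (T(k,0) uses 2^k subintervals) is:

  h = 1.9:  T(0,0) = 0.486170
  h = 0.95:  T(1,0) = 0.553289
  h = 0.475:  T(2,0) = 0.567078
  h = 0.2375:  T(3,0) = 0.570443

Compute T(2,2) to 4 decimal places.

0.5714

Richardson extrapolation on the trapezoidal column (denominator 4−1=3):
T(1,1) = (4·0.553289 − 0.486170) / 3 = 0.575662
T(2,1) = (4·0.567078 − 0.553289) / 3 = 0.571674
T(2,2) = 0.571674 + (0.571674 − 0.575662)/15 = 0.571408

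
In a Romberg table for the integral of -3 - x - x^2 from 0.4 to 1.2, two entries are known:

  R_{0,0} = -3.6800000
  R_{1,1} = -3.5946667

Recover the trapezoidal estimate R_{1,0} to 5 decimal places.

-3.61600

From R_{1,1} = (4·R_{1,0} − R_{0,0})/3, solve for R_{1,0}:
4·R_{1,0} = 3·(-3.5946667) + (-3.6800000) = -14.4640001
R_{1,0} = -3.6160000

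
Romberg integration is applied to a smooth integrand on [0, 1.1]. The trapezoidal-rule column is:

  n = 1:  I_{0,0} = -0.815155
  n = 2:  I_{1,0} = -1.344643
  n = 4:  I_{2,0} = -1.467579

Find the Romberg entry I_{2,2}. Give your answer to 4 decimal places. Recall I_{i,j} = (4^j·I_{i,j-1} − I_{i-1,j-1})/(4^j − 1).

Richardson extrapolation on the trapezoidal column (denominator 4−1=3):
I_{1,1} = -1.344643 + (-1.344643 − (-0.815155))/3 = -1.521139
I_{2,1} = -1.467579 + (-1.467579 − (-1.344643))/3 = -1.508558
I_{2,2} = -1.508558 + (-1.508558 − (-1.521139))/15 = -1.507719

-1.5077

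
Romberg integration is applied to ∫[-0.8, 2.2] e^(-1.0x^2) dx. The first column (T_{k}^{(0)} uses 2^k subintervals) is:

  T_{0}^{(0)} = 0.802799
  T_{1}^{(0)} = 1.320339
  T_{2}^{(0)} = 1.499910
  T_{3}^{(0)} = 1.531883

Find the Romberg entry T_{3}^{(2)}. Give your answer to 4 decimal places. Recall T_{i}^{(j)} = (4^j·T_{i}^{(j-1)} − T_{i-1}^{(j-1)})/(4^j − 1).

T_{2}^{(1)} = 1.499910 + (1.499910 − 1.320339)/3 = 1.559767
T_{3}^{(1)} = (4·1.531883 − 1.499910) / 3 = 1.542541
T_{3}^{(2)} = (16·1.542541 − 1.559767) / 15 = 1.541393
(Column j=1 coincides with Simpson's rule on the same nodes.)

1.5414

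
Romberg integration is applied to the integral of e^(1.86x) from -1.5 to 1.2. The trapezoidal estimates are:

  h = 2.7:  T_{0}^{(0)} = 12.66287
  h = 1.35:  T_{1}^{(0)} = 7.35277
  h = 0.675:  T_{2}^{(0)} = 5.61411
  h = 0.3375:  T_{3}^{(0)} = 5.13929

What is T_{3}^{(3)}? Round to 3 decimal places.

Richardson extrapolation on the trapezoidal column (denominator 4−1=3):
T_{1}^{(1)} = 7.35277 + (7.35277 − 12.66287)/3 = 5.58274
T_{2}^{(1)} = (4·5.61411 − 7.35277) / 3 = 5.03456
T_{3}^{(1)} = 5.13929 + (5.13929 − 5.61411)/3 = 4.98102
T_{2}^{(2)} = 5.03456 + (5.03456 − 5.58274)/15 = 4.99801
T_{3}^{(2)} = 4.98102 + (4.98102 − 5.03456)/15 = 4.97745
T_{3}^{(3)} = 4.97745 + (4.97745 − 4.99801)/63 = 4.97712

4.977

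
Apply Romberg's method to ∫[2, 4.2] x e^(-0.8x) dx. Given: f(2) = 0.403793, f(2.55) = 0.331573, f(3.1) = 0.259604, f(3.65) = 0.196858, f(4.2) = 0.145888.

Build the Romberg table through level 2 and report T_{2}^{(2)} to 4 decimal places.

T_{0}^{(0)} (trapezoid, 1 panel, h=2.2000): 0.604649
T_{1}^{(0)} (trapezoid, 2 panels, h=1.1000): 0.587889
T_{2}^{(0)} (trapezoid, 4 panels, h=0.5500): 0.584582
T_{1}^{(1)} = 0.587889 + (0.587889 − 0.604649)/3 = 0.582302
T_{2}^{(1)} = 0.584582 + (0.584582 − 0.587889)/3 = 0.583480
T_{2}^{(2)} = 0.583480 + (0.583480 − 0.582302)/15 = 0.583559

0.5836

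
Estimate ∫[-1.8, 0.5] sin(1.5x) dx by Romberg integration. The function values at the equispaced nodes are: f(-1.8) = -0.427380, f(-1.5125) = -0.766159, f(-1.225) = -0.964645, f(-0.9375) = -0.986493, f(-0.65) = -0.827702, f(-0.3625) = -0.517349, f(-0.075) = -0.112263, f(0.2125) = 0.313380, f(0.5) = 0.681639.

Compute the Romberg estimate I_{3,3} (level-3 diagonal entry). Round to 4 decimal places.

-1.0905

I_{0,0} (trapezoid, 1 panel, h=2.3000): 0.292398
I_{1,0} (trapezoid, 2 panels, h=1.1500): -0.805658
I_{2,0} (trapezoid, 4 panels, h=0.5750): -1.022051
I_{3,0} (trapezoid, 8 panels, h=0.2875): -1.073554
I_{1,1} = -0.805658 + (-0.805658 − 0.292398)/3 = -1.171677
I_{2,1} = -1.022051 + (-1.022051 − (-0.805658))/3 = -1.094182
I_{3,1} = -1.073554 + (-1.073554 − (-1.022051))/3 = -1.090722
I_{2,2} = -1.094182 + (-1.094182 − (-1.171677))/15 = -1.089016
I_{3,2} = -1.090722 + (-1.090722 − (-1.094182))/15 = -1.090491
I_{3,3} = -1.090491 + (-1.090491 − (-1.089016))/63 = -1.090514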